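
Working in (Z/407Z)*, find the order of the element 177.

12

The order of 177 must divide φ(407) = φ(11·37) = (11−1)·(37−1) = 10·36 = 360 = 2^3 · 3^2 · 5.
Divisors of 360: 1, 2, 3, 4, 5, 6, 8, 9, 10, 12, 15, 18, 20, 24, 30, 36, 40, 45, 60, 72, 90, 120, 180, 360.
Test each divisor d:
177^1 ≡ 177 (mod 407)
177^2 ≡ 397 (mod 407)
177^3 ≡ 265 (mod 407)
177^4 ≡ 100 (mod 407)
177^5 ≡ 199 (mod 407)
177^6 ≡ 221 (mod 407)
177^8 ≡ 232 (mod 407)
177^9 ≡ 364 (mod 407)
177^10 ≡ 122 (mod 407)
177^12 ≡ 1 (mod 407) ✓
Therefore the multiplicative order of 177 modulo 407 is 12.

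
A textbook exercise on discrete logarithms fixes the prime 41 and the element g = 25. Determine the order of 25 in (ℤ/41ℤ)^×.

10

Since 25 ∈ (Z/41Z)^×, its order divides φ(41) = 41 − 1 = 40 = 2^3 · 5.
Divisors of 40: 1, 2, 4, 5, 8, 10, 20, 40.
Evaluate successive powers at the divisors of 40:
25^1 ≡ 25 (mod 41)
25^2 ≡ 10 (mod 41)
25^4 ≡ 18 (mod 41)
25^5 ≡ 40 (mod 41)
25^8 ≡ 37 (mod 41)
25^10 ≡ 1 (mod 41) ✓
Therefore the multiplicative order of 25 modulo 41 is 10.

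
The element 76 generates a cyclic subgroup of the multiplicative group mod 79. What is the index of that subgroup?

Since 76 ∈ (Z/79Z)^×, its order divides φ(79) = 79 − 1 = 78 = 2 · 3 · 13.
Divisors of 78: 1, 2, 3, 6, 13, 26, 39, 78.
Compute 76^d (mod 79) for the divisors d until we hit 1:
76^1 ≡ 76 (mod 79)
76^2 ≡ 9 (mod 79)
76^3 ≡ 52 (mod 79)
76^6 ≡ 18 (mod 79)
76^13 ≡ 55 (mod 79)
76^26 ≡ 23 (mod 79)
76^39 ≡ 1 (mod 79) ✓
The order of 76 is 39, so the subgroup it generates has 39 elements.
The index is φ(79) / ord(76) = 78 / 39 = 2.

2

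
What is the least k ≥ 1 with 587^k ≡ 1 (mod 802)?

200

The order of 587 must divide φ(802) = φ(2)·φ(401) = 1·400 = 400 = 2^4 · 5^2.
Divisors of 400: 1, 2, 4, 5, 8, 10, 16, 20, 25, 40, 50, 80, 100, 200, 400.
Evaluate successive powers at the divisors of 400:
587^1 ≡ 587 (mod 802)
587^2 ≡ 511 (mod 802)
587^4 ≡ 471 (mod 802)
587^5 ≡ 589 (mod 802)
587^8 ≡ 489 (mod 802)
587^10 ≡ 457 (mod 802)
587^16 ≡ 125 (mod 802)
587^20 ≡ 329 (mod 802)
587^25 ≡ 499 (mod 802)
587^40 ≡ 773 (mod 802)
587^50 ≡ 381 (mod 802)
587^80 ≡ 39 (mod 802)
587^100 ≡ 801 (mod 802)
587^200 ≡ 1 (mod 802) ✓
So ord_802(587) = 200.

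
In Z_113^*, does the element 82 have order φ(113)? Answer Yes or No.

No

φ(113) = 113 − 1 = 112 = 2^4 · 7.
An element g generates (Z/113Z)^× iff g^(112/q) ≢ 1 (mod 113) for each prime q ∈ {2, 7}.
82^56 ≡ 1 (mod 113)  [q = 2: ≡ 1 ✗]
82^16 ≡ 49 (mod 113)  [q = 7: ≢ 1 ✓]
Since 82^56 ≡ 1, the order of 82 divides 56 < 112, so 82 is not a primitive root.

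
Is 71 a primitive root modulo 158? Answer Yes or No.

No

φ(158) = φ(2)·φ(79) = 1·78 = 78 = 2 · 3 · 13.
71 is a primitive root mod 158 iff 71^(φ(158)/q) ≢ 1 for every prime q | φ(158), i.e. q ∈ {2, 3, 13}.
71^39 ≡ 157 (mod 158)  [q = 2: ≢ 1 ✓]
71^26 ≡ 1 (mod 158)  [q = 3: ≡ 1 ✗]
71^6 ≡ 101 (mod 158)  [q = 13: ≢ 1 ✓]
71^26 ≡ 1 shows ord(71) | 26, strictly less than φ(158); not a primitive root.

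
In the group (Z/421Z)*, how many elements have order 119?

φ(421) = 421 − 1 = 420 = 2^2 · 3 · 5 · 7.
Since (Z/421Z)^× is cyclic of order 420, the number of elements of order d is φ(d) when d | 420 and 0 otherwise.
Here 420 is not a multiple of 119, so there are no elements of order 119.

0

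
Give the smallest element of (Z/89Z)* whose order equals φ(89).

3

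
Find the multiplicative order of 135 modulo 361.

342

Since 135 ∈ (Z/361Z)^×, its order divides φ(361) = φ(19^2) = 19·(19−1) = 342 = 2 · 3^2 · 19.
Divisors of 342: 1, 2, 3, 6, 9, 18, 19, 38, 57, 114, 171, 342.
Test each divisor d:
135^1 ≡ 135
135^2 ≡ 175
135^3 ≡ 160
135^6 ≡ 330
135^9 ≡ 94
135^18 ≡ 172
135^19 ≡ 116
135^38 ≡ 99
135^57 ≡ 293
135^114 ≡ 292
135^171 ≡ 360
135^342 ≡ 1
Hence ord(135) = 342.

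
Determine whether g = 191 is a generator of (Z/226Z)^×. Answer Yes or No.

No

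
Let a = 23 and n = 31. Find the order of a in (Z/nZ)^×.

10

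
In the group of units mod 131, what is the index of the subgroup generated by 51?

By Lagrange's theorem, ord_131(51) divides φ(131) = 131 − 1 = 130 = 2 · 5 · 13.
Divisors of 130: 1, 2, 5, 10, 13, 26, 65, 130.
Test each divisor d:
51^1 ≡ 51
51^2 ≡ 112
51^5 ≡ 71
51^10 ≡ 63
51^13 ≡ 130
51^26 ≡ 1
The order of 51 is 26, so the subgroup it generates has 26 elements.
The index is φ(131) / ord(51) = 130 / 26 = 5.

5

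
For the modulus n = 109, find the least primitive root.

6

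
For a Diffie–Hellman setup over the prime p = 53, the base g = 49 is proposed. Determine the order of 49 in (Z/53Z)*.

13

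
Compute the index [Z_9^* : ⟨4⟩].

2

The order of 4 must divide φ(9) = φ(3^2) = 3·(3−1) = 6 = 2 · 3.
Divisors of 6: 1, 2, 3, 6.
Compute 4^d (mod 9) for the divisors d until we hit 1:
4^1 ≡ 4
4^2 ≡ 7
4^3 ≡ 1
The order of 4 is 3, so the subgroup it generates has 3 elements.
Index = |(Z/9Z)^×| / |⟨4⟩| = 6 / 3 = 2.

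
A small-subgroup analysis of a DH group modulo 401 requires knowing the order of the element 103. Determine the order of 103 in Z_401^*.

200

Since 103 ∈ (Z/401Z)^×, its order divides φ(401) = 401 − 1 = 400 = 2^4 · 5^2.
Divisors of 400: 1, 2, 4, 5, 8, 10, 16, 20, 25, 40, 50, 80, 100, 200, 400.
Evaluate successive powers at the divisors of 400:
103^1 ≡ 103
103^2 ≡ 183
103^4 ≡ 206
103^5 ≡ 366
103^8 ≡ 331
103^10 ≡ 22
103^16 ≡ 88
103^20 ≡ 83
103^25 ≡ 303
103^40 ≡ 72
103^50 ≡ 381
103^80 ≡ 372
103^100 ≡ 400
103^200 ≡ 1
Hence ord(103) = 200.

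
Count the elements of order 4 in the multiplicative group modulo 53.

φ(53) = 53 − 1 = 52 = 2^2 · 13.
In a cyclic group of order 52, there are φ(d) elements of order d for each divisor d of 52, and zero for non-divisors.
4 = 2^2 divides 52, and φ(4) = 2.

2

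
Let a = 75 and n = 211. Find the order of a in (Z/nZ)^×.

210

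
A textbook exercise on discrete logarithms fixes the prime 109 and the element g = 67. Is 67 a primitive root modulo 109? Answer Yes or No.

Yes

φ(109) = 109 − 1 = 108 = 2^2 · 3^3.
An element g generates (Z/109Z)^× iff g^(108/q) ≢ 1 (mod 109) for each prime q ∈ {2, 3}.
67^54 ≡ 108 (mod 109)  [q = 2: ≢ 1 ✓]
67^36 ≡ 45 (mod 109)  [q = 3: ≢ 1 ✓]
All checks pass, so 67 has order 108 and is a primitive root modulo 109.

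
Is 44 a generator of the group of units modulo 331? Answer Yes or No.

Yes

φ(331) = 331 − 1 = 330 = 2 · 3 · 5 · 11.
It suffices to check that the order of 44 is not a proper divisor of 330: compute 44^(330/q) for q ∈ {2, 3, 5, 11}.
44^165 ≡ 330 (mod 331)  [q = 2: ≢ 1 ✓]
44^110 ≡ 299 (mod 331)  [q = 3: ≢ 1 ✓]
44^66 ≡ 150 (mod 331)  [q = 5: ≢ 1 ✓]
44^30 ≡ 180 (mod 331)  [q = 11: ≢ 1 ✓]
Every test exponent gives a nontrivial residue, hence 44 generates the full group.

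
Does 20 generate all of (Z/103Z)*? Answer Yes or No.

φ(103) = 103 − 1 = 102 = 2 · 3 · 17.
An element g generates (Z/103Z)^× iff g^(102/q) ≢ 1 (mod 103) for each prime q ∈ {2, 3, 17}.
20^51 ≡ 102 (mod 103)  [q = 2: ≢ 1 ✓]
20^34 ≡ 46 (mod 103)  [q = 3: ≢ 1 ✓]
20^6 ≡ 23 (mod 103)  [q = 17: ≢ 1 ✓]
None equal 1, so ord_103(20) = 102: 20 is a primitive root.

Yes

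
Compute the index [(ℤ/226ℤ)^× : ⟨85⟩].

By Lagrange's theorem, ord_226(85) divides φ(226) = φ(2)·φ(113) = 1·112 = 112 = 2^4 · 7.
Divisors of 112: 1, 2, 4, 7, 8, 14, 16, 28, 56, 112.
Check 85^d mod 226 for each divisor in increasing order:
85^1 ≡ 85 (mod 226)
85^2 ≡ 219 (mod 226)
85^4 ≡ 49 (mod 226)
85^7 ≡ 225 (mod 226)
85^8 ≡ 141 (mod 226)
85^14 ≡ 1 (mod 226) ✓
Thus |⟨85⟩| = ord(85) = 14.
The index is φ(226) / ord(85) = 112 / 14 = 8.

8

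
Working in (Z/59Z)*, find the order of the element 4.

29

ord(4) | φ(59) = 59 − 1 = 58 = 2 · 29.
Divisors of 58: 1, 2, 29, 58.
Test each divisor d:
4^1 ≡ 4 (mod 59)
4^2 ≡ 16 (mod 59)
4^29 ≡ 1 (mod 59) ✓
The smallest such exponent is 29, so the order of 4 is 29.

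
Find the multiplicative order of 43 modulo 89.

88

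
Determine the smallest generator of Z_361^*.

2

φ(361) = φ(19^2) = 19·(19−1) = 342 = 2 · 3^2 · 19.
g is a primitive root iff g^(342/q) ≢ 1 (mod 361) for each prime q ∈ {2, 3, 19}.
g = 2: 2^171 ≡ 360; 2^114 ≡ 292; 2^18 ≡ 58 — none is 1, so 2 is a primitive root.
The smallest primitive root modulo 361 is 2.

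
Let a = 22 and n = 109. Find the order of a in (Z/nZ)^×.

27

Since 22 ∈ (Z/109Z)^×, its order divides φ(109) = 109 − 1 = 108 = 2^2 · 3^3.
Divisors of 108: 1, 2, 3, 4, 6, 9, 12, 18, 27, 36, 54, 108.
Compute 22^d (mod 109) for the divisors d until we hit 1:
22^1 ≡ 22
22^2 ≡ 48
22^3 ≡ 75
22^4 ≡ 15
22^6 ≡ 66
22^9 ≡ 45
22^12 ≡ 105
22^18 ≡ 63
22^27 ≡ 1
The smallest such exponent is 27, so the order of 22 is 27.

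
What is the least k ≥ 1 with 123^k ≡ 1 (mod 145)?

The order of 123 must divide φ(145) = φ(5·29) = (5−1)·(29−1) = 4·28 = 112 = 2^4 · 7.
Divisors of 112: 1, 2, 4, 7, 8, 14, 16, 28, 56, 112.
Evaluate successive powers at the divisors of 112:
123^1 ≡ 123
123^2 ≡ 49
123^4 ≡ 81
123^7 ≡ 117
123^8 ≡ 36
123^14 ≡ 59
123^16 ≡ 136
123^28 ≡ 1
So ord_145(123) = 28.

28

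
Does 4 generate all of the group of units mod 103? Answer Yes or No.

No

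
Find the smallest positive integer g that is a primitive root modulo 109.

6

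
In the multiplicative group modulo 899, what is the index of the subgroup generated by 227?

8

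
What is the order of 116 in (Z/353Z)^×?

8

Since 116 ∈ (Z/353Z)^×, its order divides φ(353) = 353 − 1 = 352 = 2^5 · 11.
Divisors of 352: 1, 2, 4, 8, 11, 16, 22, 32, 44, 88, 176, 352.
Test each divisor d:
116^1 ≡ 116 (mod 353)
116^2 ≡ 42 (mod 353)
116^4 ≡ 352 (mod 353)
116^8 ≡ 1 (mod 353) ✓
The smallest such exponent is 8, so the order of 116 is 8.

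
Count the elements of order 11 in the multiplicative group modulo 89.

10

φ(89) = 89 − 1 = 88 = 2^3 · 11.
(Z/89Z)^× is cyclic (|G| = 88); a cyclic group of order m has exactly φ(d) elements of each order d | m, and none otherwise.
11 | 88, and φ(11) = 11 − 1 = 10.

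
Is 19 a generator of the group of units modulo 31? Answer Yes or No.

φ(31) = 31 − 1 = 30 = 2 · 3 · 5.
An element g generates (Z/31Z)^× iff g^(30/q) ≢ 1 (mod 31) for each prime q ∈ {2, 3, 5}.
19^15 ≡ 1 (mod 31)  [q = 2: ≡ 1 ✗]
19^10 ≡ 25 (mod 31)  [q = 3: ≢ 1 ✓]
19^6 ≡ 2 (mod 31)  [q = 5: ≢ 1 ✓]
The check at q = 2 fails, so 19 generates a proper subgroup.

No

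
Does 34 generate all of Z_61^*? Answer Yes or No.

No

φ(61) = 61 − 1 = 60 = 2^2 · 3 · 5.
34 is a primitive root mod 61 iff 34^(φ(61)/q) ≢ 1 for every prime q | φ(61), i.e. q ∈ {2, 3, 5}.
34^30 ≡ 1 (mod 61)  [q = 2: ≡ 1 ✗]
34^20 ≡ 1 (mod 61)  [q = 3: ≡ 1 ✗]
34^12 ≡ 58 (mod 61)  [q = 5: ≢ 1 ✓]
Since 34^30 ≡ 1, the order of 34 divides 30 < 60, so 34 is not a primitive root.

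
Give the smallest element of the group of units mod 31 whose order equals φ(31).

3

φ(31) = 31 − 1 = 30 = 2 · 3 · 5.
Test candidates g = 2, 3, … against the prime factors q ∈ {2, 3, 5} of φ(31): g is a generator iff g^(30/q) ≢ 1 for every such q.
g = 2: 2^15 ≡ 1 — hits 1, so not a primitive root.
g = 3: 3^15 ≡ 30; 3^10 ≡ 25; 3^6 ≡ 16 — none is 1, so 3 is a primitive root.
The smallest primitive root modulo 31 is 3.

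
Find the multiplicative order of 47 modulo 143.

Since 47 ∈ (Z/143Z)^×, its order divides φ(143) = φ(11·13) = (11−1)·(13−1) = 10·12 = 120 = 2^3 · 3 · 5.
Divisors of 120: 1, 2, 3, 4, 5, 6, 8, 10, 12, 15, 20, 24, 30, 40, 60, 120.
Compute 47^d (mod 143) for the divisors d until we hit 1:
47^1 ≡ 47 (mod 143)
47^2 ≡ 64 (mod 143)
47^3 ≡ 5 (mod 143)
47^4 ≡ 92 (mod 143)
47^5 ≡ 34 (mod 143)
47^6 ≡ 25 (mod 143)
47^8 ≡ 27 (mod 143)
47^10 ≡ 12 (mod 143)
47^12 ≡ 53 (mod 143)
47^15 ≡ 122 (mod 143)
47^20 ≡ 1 (mod 143) ✓
Hence ord(47) = 20.

20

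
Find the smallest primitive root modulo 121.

φ(121) = φ(11^2) = 11·(11−1) = 110 = 2 · 5 · 11.
g is a primitive root iff g^(110/q) ≢ 1 (mod 121) for each prime q ∈ {2, 5, 11}.
g = 2: 2^55 ≡ 120; 2^22 ≡ 81; 2^10 ≡ 56 — none is 1, so 2 is a primitive root.
So 2 is the smallest generator of (Z/121Z)^×.

2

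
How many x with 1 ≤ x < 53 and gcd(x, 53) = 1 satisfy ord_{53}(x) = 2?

φ(53) = 53 − 1 = 52 = 2^2 · 13.
In a cyclic group of order 52, there are φ(d) elements of order d for each divisor d of 52, and zero for non-divisors.
2 | 52, and φ(2) = 2 − 1 = 1.

1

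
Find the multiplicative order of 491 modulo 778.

97

By Lagrange's theorem, ord_778(491) divides φ(778) = φ(2)·φ(389) = 1·388 = 388 = 2^2 · 97.
Divisors of 388: 1, 2, 4, 97, 194, 388.
Test each divisor d:
491^1 ≡ 491
491^2 ≡ 679
491^4 ≡ 465
491^97 ≡ 1
Therefore the multiplicative order of 491 modulo 778 is 97.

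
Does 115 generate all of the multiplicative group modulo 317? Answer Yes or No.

Yes

φ(317) = 317 − 1 = 316 = 2^2 · 79.
An element g generates (Z/317Z)^× iff g^(316/q) ≢ 1 (mod 317) for each prime q ∈ {2, 79}.
115^158 ≡ 316 (mod 317)  [q = 2: ≢ 1 ✓]
115^4 ≡ 313 (mod 317)  [q = 79: ≢ 1 ✓]
All checks pass, so 115 has order 316 and is a primitive root modulo 317.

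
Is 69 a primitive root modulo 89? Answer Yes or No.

No

φ(89) = 89 − 1 = 88 = 2^3 · 11.
69 is a primitive root mod 89 iff 69^(φ(89)/q) ≢ 1 for every prime q | φ(89), i.e. q ∈ {2, 11}.
69^44 ≡ 1 (mod 89)  [q = 2: ≡ 1 ✗]
69^8 ≡ 39 (mod 89)  [q = 11: ≢ 1 ✓]
The check at q = 2 fails, so 69 generates a proper subgroup.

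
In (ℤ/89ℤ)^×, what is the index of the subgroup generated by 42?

2

The order of 42 must divide φ(89) = 89 − 1 = 88 = 2^3 · 11.
Divisors of 88: 1, 2, 4, 8, 11, 22, 44, 88.
Check 42^d mod 89 for each divisor in increasing order:
42^1 ≡ 42 (mod 89)
42^2 ≡ 73 (mod 89)
42^4 ≡ 78 (mod 89)
42^8 ≡ 32 (mod 89)
42^11 ≡ 34 (mod 89)
42^22 ≡ 88 (mod 89)
42^44 ≡ 1 (mod 89) ✓
So ord_89(42) = 44, hence |⟨42⟩| = 44.
The index is φ(89) / ord(42) = 88 / 44 = 2.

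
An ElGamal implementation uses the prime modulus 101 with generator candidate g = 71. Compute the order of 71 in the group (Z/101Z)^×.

ord(71) | φ(101) = 101 − 1 = 100 = 2^2 · 5^2.
Divisors of 100: 1, 2, 4, 5, 10, 20, 25, 50, 100.
Check 71^d mod 101 for each divisor in increasing order:
71^1 ≡ 71
71^2 ≡ 92
71^4 ≡ 81
71^5 ≡ 95
71^10 ≡ 36
71^20 ≡ 84
71^25 ≡ 1
Therefore the multiplicative order of 71 modulo 101 is 25.

25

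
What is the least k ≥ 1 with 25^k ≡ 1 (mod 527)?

24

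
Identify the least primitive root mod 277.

φ(277) = 277 − 1 = 276 = 2^2 · 3 · 23.
g is a primitive root iff g^(276/q) ≢ 1 (mod 277) for each prime q ∈ {2, 3, 23}.
g = 2: 2^138 ≡ 276; 2^92 ≡ 1 — hits 1, so not a primitive root.
g = 3: 3^138 ≡ 1 — hits 1, so not a primitive root.
g = 4: 4^138 ≡ 1 — hits 1, so not a primitive root.
g = 5: 5^138 ≡ 276; 5^92 ≡ 116; 5^12 ≡ 27 — none is 1, so 5 is a primitive root.
Hence the least primitive root of 277 is 5.

5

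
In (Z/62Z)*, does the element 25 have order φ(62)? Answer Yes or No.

No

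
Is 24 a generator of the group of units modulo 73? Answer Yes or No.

φ(73) = 73 − 1 = 72 = 2^3 · 3^2.
It suffices to check that the order of 24 is not a proper divisor of 72: compute 24^(72/q) for q ∈ {2, 3}.
24^36 ≡ 1 (mod 73)  [q = 2: ≡ 1 ✗]
24^24 ≡ 1 (mod 73)  [q = 3: ≡ 1 ✗]
Since 24^36 ≡ 1, the order of 24 divides 36 < 72, so 24 is not a primitive root.

No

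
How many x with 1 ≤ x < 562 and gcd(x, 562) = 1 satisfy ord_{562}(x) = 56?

24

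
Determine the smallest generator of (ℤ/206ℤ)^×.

φ(206) = φ(2)·φ(103) = 1·102 = 102 = 2 · 3 · 17.
Test candidates g = 2, 3, … against the prime factors q ∈ {2, 3, 17} of φ(206): g is a generator iff g^(102/q) ≢ 1 for every such q.
g = 2: gcd(2, 206) = 2 > 1, not a unit — skip.
g = 3: 3^51 ≡ 205; 3^34 ≡ 1 — hits 1, so not a primitive root.
g = 4: gcd(4, 206) = 2 > 1, not a unit — skip.
g = 5: 5^51 ≡ 205; 5^34 ≡ 159; 5^6 ≡ 175 — none is 1, so 5 is a primitive root.
The smallest primitive root modulo 206 is 5.

5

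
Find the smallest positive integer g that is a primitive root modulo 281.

φ(281) = 281 − 1 = 280 = 2^3 · 5 · 7.
Test candidates g = 2, 3, … against the prime factors q ∈ {2, 5, 7} of φ(281): g is a generator iff g^(280/q) ≢ 1 for every such q.
g = 2: 2^140 ≡ 1 — hits 1, so not a primitive root.
g = 3: 3^140 ≡ 280; 3^56 ≡ 86; 3^40 ≡ 249 — none is 1, so 3 is a primitive root.
Hence the least primitive root of 281 is 3.

3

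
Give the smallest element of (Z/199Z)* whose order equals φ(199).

φ(199) = 199 − 1 = 198 = 2 · 3^2 · 11.
g is a primitive root iff g^(198/q) ≢ 1 (mod 199) for each prime q ∈ {2, 3, 11}.
g = 2: 2^99 ≡ 1 — hits 1, so not a primitive root.
g = 3: 3^99 ≡ 198; 3^66 ≡ 106; 3^18 ≡ 125 — none is 1, so 3 is a primitive root.
So 3 is the smallest generator of (Z/199Z)^×.

3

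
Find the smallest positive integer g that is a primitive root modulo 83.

φ(83) = 83 − 1 = 82 = 2 · 41.
Test candidates g = 2, 3, … against the prime factors q ∈ {2, 41} of φ(83): g is a generator iff g^(82/q) ≢ 1 for every such q.
g = 2: 2^41 ≡ 82; 2^2 ≡ 4 — none is 1, so 2 is a primitive root.
Hence the least primitive root of 83 is 2.

2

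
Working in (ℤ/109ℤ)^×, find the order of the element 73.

27

By Lagrange's theorem, ord_109(73) divides φ(109) = 109 − 1 = 108 = 2^2 · 3^3.
Divisors of 108: 1, 2, 3, 4, 6, 9, 12, 18, 27, 36, 54, 108.
Evaluate successive powers at the divisors of 108:
73^1 ≡ 73 (mod 109)
73^2 ≡ 97 (mod 109)
73^3 ≡ 105 (mod 109)
73^4 ≡ 35 (mod 109)
73^6 ≡ 16 (mod 109)
73^9 ≡ 45 (mod 109)
73^12 ≡ 38 (mod 109)
73^18 ≡ 63 (mod 109)
73^27 ≡ 1 (mod 109) ✓
The smallest such exponent is 27, so the order of 73 is 27.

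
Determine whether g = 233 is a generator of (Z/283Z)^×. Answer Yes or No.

φ(283) = 283 − 1 = 282 = 2 · 3 · 47.
Test 233^(282/q) mod 283 for each prime factor q of 282:
233^141 ≡ 1 (mod 283)  [q = 2: ≡ 1 ✗]
233^94 ≡ 238 (mod 283)  [q = 3: ≢ 1 ✓]
233^6 ≡ 38 (mod 283)  [q = 47: ≢ 1 ✓]
233^141 ≡ 1 shows ord(233) | 141, strictly less than φ(283); not a primitive root.

No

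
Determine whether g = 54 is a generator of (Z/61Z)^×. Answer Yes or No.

φ(61) = 61 − 1 = 60 = 2^2 · 3 · 5.
54 is a primitive root mod 61 iff 54^(φ(61)/q) ≢ 1 for every prime q | φ(61), i.e. q ∈ {2, 3, 5}.
54^30 ≡ 60 (mod 61)  [q = 2: ≢ 1 ✓]
54^20 ≡ 47 (mod 61)  [q = 3: ≢ 1 ✓]
54^12 ≡ 34 (mod 61)  [q = 5: ≢ 1 ✓]
All checks pass, so 54 has order 60 and is a primitive root modulo 61.

Yes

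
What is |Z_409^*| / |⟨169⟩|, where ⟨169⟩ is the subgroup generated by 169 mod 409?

6

The order of 169 must divide φ(409) = 409 − 1 = 408 = 2^3 · 3 · 17.
Divisors of 408: 1, 2, 3, 4, 6, 8, 12, 17, 24, 34, 51, 68, 102, 136, 204, 408.
Compute 169^d (mod 409) for the divisors d until we hit 1:
169^1 ≡ 169 (mod 409)
169^2 ≡ 340 (mod 409)
169^3 ≡ 200 (mod 409)
169^4 ≡ 262 (mod 409)
169^6 ≡ 327 (mod 409)
169^8 ≡ 341 (mod 409)
169^12 ≡ 180 (mod 409)
169^17 ≡ 266 (mod 409)
169^24 ≡ 89 (mod 409)
169^34 ≡ 408 (mod 409)
169^51 ≡ 143 (mod 409)
169^68 ≡ 1 (mod 409) ✓
So ord_409(169) = 68, hence |⟨169⟩| = 68.
[(Z/409Z)^× : ⟨169⟩] = 408/68 = 6.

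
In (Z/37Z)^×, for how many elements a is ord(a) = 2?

1

φ(37) = 37 − 1 = 36 = 2^2 · 3^2.
(Z/37Z)^× is cyclic (|G| = 36); a cyclic group of order m has exactly φ(d) elements of each order d | m, and none otherwise.
2 | 36, and φ(2) = 2 − 1 = 1.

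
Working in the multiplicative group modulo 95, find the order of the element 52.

The order of 52 must divide φ(95) = φ(5·19) = (5−1)·(19−1) = 4·18 = 72 = 2^3 · 3^2.
Divisors of 72: 1, 2, 3, 4, 6, 8, 9, 12, 18, 24, 36, 72.
Evaluate successive powers at the divisors of 72:
52^1 ≡ 52
52^2 ≡ 44
52^3 ≡ 8
52^4 ≡ 36
52^6 ≡ 64
52^8 ≡ 61
52^9 ≡ 37
52^12 ≡ 11
52^18 ≡ 39
52^24 ≡ 26
52^36 ≡ 1
So ord_95(52) = 36.

36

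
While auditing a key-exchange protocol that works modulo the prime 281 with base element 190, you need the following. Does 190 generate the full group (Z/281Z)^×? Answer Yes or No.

φ(281) = 281 − 1 = 280 = 2^3 · 5 · 7.
It suffices to check that the order of 190 is not a proper divisor of 280: compute 190^(280/q) for q ∈ {2, 5, 7}.
190^140 ≡ 280 (mod 281)  [q = 2: ≢ 1 ✓]
190^56 ≡ 86 (mod 281)  [q = 5: ≢ 1 ✓]
190^40 ≡ 181 (mod 281)  [q = 7: ≢ 1 ✓]
All checks pass, so 190 has order 280 and is a primitive root modulo 281.

Yes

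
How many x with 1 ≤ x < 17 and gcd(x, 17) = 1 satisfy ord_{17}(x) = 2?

φ(17) = 17 − 1 = 16 = 2^4.
Since (Z/17Z)^× is cyclic of order 16, the number of elements of order d is φ(d) when d | 16 and 0 otherwise.
2 | 16, and φ(2) = 2 − 1 = 1.

1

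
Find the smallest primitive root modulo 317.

2

φ(317) = 317 − 1 = 316 = 2^2 · 79.
g is a primitive root iff g^(316/q) ≢ 1 (mod 317) for each prime q ∈ {2, 79}.
g = 2: 2^158 ≡ 316; 2^4 ≡ 16 — none is 1, so 2 is a primitive root.
The smallest primitive root modulo 317 is 2.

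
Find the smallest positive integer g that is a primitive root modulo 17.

3

φ(17) = 17 − 1 = 16 = 2^4.
Test candidates g = 2, 3, … against the prime factors q ∈ {2} of φ(17): g is a generator iff g^(16/q) ≢ 1 for every such q.
g = 2: 2^8 ≡ 1 — hits 1, so not a primitive root.
g = 3: 3^8 ≡ 16 — none is 1, so 3 is a primitive root.
Hence the least primitive root of 17 is 3.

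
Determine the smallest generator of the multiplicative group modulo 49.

3

φ(49) = φ(7^2) = 7·(7−1) = 42 = 2 · 3 · 7.
g is a primitive root iff g^(42/q) ≢ 1 (mod 49) for each prime q ∈ {2, 3, 7}.
g = 2: 2^21 ≡ 1 — hits 1, so not a primitive root.
g = 3: 3^21 ≡ 48; 3^14 ≡ 30; 3^6 ≡ 43 — none is 1, so 3 is a primitive root.
The smallest primitive root modulo 49 is 3.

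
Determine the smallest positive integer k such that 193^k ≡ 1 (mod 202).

Since 193 ∈ (Z/202Z)^×, its order divides φ(202) = φ(2)·φ(101) = 1·100 = 100 = 2^2 · 5^2.
Divisors of 100: 1, 2, 4, 5, 10, 20, 25, 50, 100.
Compute 193^d (mod 202) for the divisors d until we hit 1:
193^1 ≡ 193 (mod 202)
193^2 ≡ 81 (mod 202)
193^4 ≡ 97 (mod 202)
193^5 ≡ 137 (mod 202)
193^10 ≡ 185 (mod 202)
193^20 ≡ 87 (mod 202)
193^25 ≡ 1 (mod 202) ✓
Hence ord(193) = 25.

25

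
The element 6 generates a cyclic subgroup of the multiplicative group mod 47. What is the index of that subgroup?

2

The order of 6 must divide φ(47) = 47 − 1 = 46 = 2 · 23.
Divisors of 46: 1, 2, 23, 46.
Compute 6^d (mod 47) for the divisors d until we hit 1:
6^1 ≡ 6 (mod 47)
6^2 ≡ 36 (mod 47)
6^23 ≡ 1 (mod 47) ✓
The order of 6 is 23, so the subgroup it generates has 23 elements.
[(Z/47Z)^× : ⟨6⟩] = 46/23 = 2.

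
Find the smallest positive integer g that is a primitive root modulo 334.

5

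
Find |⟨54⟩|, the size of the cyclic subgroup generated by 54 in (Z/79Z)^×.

Since 54 ∈ (Z/79Z)^×, its order divides φ(79) = 79 − 1 = 78 = 2 · 3 · 13.
Divisors of 78: 1, 2, 3, 6, 13, 26, 39, 78.
Test each divisor d:
54^1 ≡ 54 (mod 79)
54^2 ≡ 72 (mod 79)
54^3 ≡ 17 (mod 79)
54^6 ≡ 52 (mod 79)
54^13 ≡ 24 (mod 79)
54^26 ≡ 23 (mod 79)
54^39 ≡ 78 (mod 79)
54^78 ≡ 1 (mod 79) ✓
Therefore the multiplicative order of 54 modulo 79 is 78.

78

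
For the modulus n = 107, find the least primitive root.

2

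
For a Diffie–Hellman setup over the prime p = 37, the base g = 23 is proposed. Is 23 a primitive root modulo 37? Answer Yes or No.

No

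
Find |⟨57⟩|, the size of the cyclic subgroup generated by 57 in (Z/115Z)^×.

The order of 57 must divide φ(115) = φ(5·23) = (5−1)·(23−1) = 4·22 = 88 = 2^3 · 11.
Divisors of 88: 1, 2, 4, 8, 11, 22, 44, 88.
Evaluate successive powers at the divisors of 88:
57^1 ≡ 57 (mod 115)
57^2 ≡ 29 (mod 115)
57^4 ≡ 36 (mod 115)
57^8 ≡ 31 (mod 115)
57^11 ≡ 68 (mod 115)
57^22 ≡ 24 (mod 115)
57^44 ≡ 1 (mod 115) ✓
The smallest such exponent is 44, so the order of 57 is 44.

44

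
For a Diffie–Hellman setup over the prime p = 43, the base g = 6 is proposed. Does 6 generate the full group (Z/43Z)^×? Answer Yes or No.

No

φ(43) = 43 − 1 = 42 = 2 · 3 · 7.
Test 6^(42/q) mod 43 for each prime factor q of 42:
6^21 ≡ 1 (mod 43)  [q = 2: ≡ 1 ✗]
6^14 ≡ 36 (mod 43)  [q = 3: ≢ 1 ✓]
6^6 ≡ 1 (mod 43)  [q = 7: ≡ 1 ✗]
6^21 ≡ 1 shows ord(6) | 21, strictly less than φ(43); not a primitive root.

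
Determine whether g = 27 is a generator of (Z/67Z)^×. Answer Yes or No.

No

φ(67) = 67 − 1 = 66 = 2 · 3 · 11.
An element g generates (Z/67Z)^× iff g^(66/q) ≢ 1 (mod 67) for each prime q ∈ {2, 3, 11}.
27^33 ≡ 66 (mod 67)  [q = 2: ≢ 1 ✓]
27^22 ≡ 1 (mod 67)  [q = 3: ≡ 1 ✗]
27^6 ≡ 24 (mod 67)  [q = 11: ≢ 1 ✓]
27^22 ≡ 1 shows ord(27) | 22, strictly less than φ(67); not a primitive root.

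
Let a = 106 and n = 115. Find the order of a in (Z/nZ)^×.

22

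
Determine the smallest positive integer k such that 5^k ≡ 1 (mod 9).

The order of 5 must divide φ(9) = φ(3^2) = 3·(3−1) = 6 = 2 · 3.
Divisors of 6: 1, 2, 3, 6.
Test each divisor d:
5^1 ≡ 5 (mod 9)
5^2 ≡ 7 (mod 9)
5^3 ≡ 8 (mod 9)
5^6 ≡ 1 (mod 9) ✓
Therefore the multiplicative order of 5 modulo 9 is 6.

6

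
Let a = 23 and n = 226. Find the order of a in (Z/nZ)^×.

Since 23 ∈ (Z/226Z)^×, its order divides φ(226) = φ(2)·φ(113) = 1·112 = 112 = 2^4 · 7.
Divisors of 112: 1, 2, 4, 7, 8, 14, 16, 28, 56, 112.
Test each divisor d:
23^1 ≡ 23
23^2 ≡ 77
23^4 ≡ 53
23^7 ≡ 73
23^8 ≡ 97
23^14 ≡ 131
23^16 ≡ 143
23^28 ≡ 211
23^56 ≡ 225
23^112 ≡ 1
So ord_226(23) = 112.

112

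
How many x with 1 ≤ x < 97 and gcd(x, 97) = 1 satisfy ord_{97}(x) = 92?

φ(97) = 97 − 1 = 96 = 2^5 · 3.
In a cyclic group of order 96, there are φ(d) elements of order d for each divisor d of 96, and zero for non-divisors.
92 does not divide 96, so no element of (Z/97Z)^× has order 92.

0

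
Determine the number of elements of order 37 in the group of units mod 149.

36

φ(149) = 149 − 1 = 148 = 2^2 · 37.
Since (Z/149Z)^× is cyclic of order 148, the number of elements of order d is φ(d) when d | 148 and 0 otherwise.
37 | 148, and φ(37) = 37 − 1 = 36.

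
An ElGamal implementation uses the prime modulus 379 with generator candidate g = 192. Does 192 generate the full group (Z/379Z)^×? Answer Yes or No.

φ(379) = 379 − 1 = 378 = 2 · 3^3 · 7.
Test 192^(378/q) mod 379 for each prime factor q of 378:
192^189 ≡ 378 (mod 379)  [q = 2: ≢ 1 ✓]
192^126 ≡ 51 (mod 379)  [q = 3: ≢ 1 ✓]
192^54 ≡ 138 (mod 379)  [q = 7: ≢ 1 ✓]
All checks pass, so 192 has order 378 and is a primitive root modulo 379.

Yes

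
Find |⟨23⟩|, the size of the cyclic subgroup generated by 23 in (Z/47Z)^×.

ord(23) | φ(47) = 47 − 1 = 46 = 2 · 23.
Divisors of 46: 1, 2, 23, 46.
Test each divisor d:
23^1 ≡ 23 (mod 47)
23^2 ≡ 12 (mod 47)
23^23 ≡ 46 (mod 47)
23^46 ≡ 1 (mod 47) ✓
Therefore the multiplicative order of 23 modulo 47 is 46.

46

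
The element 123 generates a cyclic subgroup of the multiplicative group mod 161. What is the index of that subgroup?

4

Since 123 ∈ (Z/161Z)^×, its order divides φ(161) = φ(7·23) = (7−1)·(23−1) = 6·22 = 132 = 2^2 · 3 · 11.
Divisors of 132: 1, 2, 3, 4, 6, 11, 12, 22, 33, 44, 66, 132.
Test each divisor d:
123^1 ≡ 123 (mod 161)
123^2 ≡ 156 (mod 161)
123^3 ≡ 29 (mod 161)
123^4 ≡ 25 (mod 161)
123^6 ≡ 36 (mod 161)
123^11 ≡ 93 (mod 161)
123^12 ≡ 8 (mod 161)
123^22 ≡ 116 (mod 161)
123^33 ≡ 1 (mod 161) ✓
Thus |⟨123⟩| = ord(123) = 33.
Index = |(Z/161Z)^×| / |⟨123⟩| = 132 / 33 = 4.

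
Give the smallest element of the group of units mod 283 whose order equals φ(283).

3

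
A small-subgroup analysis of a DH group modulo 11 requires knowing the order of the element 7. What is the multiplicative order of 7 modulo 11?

The order of 7 must divide φ(11) = 11 − 1 = 10 = 2 · 5.
Divisors of 10: 1, 2, 5, 10.
Check 7^d mod 11 for each divisor in increasing order:
7^1 ≡ 7
7^2 ≡ 5
7^5 ≡ 10
7^10 ≡ 1
So ord_11(7) = 10.

10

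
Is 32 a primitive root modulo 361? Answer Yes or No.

Yes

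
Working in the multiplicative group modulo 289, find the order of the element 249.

16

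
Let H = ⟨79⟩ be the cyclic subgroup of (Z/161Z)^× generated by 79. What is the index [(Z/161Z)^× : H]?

ord(79) | φ(161) = φ(7·23) = (7−1)·(23−1) = 6·22 = 132 = 2^2 · 3 · 11.
Divisors of 132: 1, 2, 3, 4, 6, 11, 12, 22, 33, 44, 66, 132.
Evaluate successive powers at the divisors of 132:
79^1 ≡ 79 (mod 161)
79^2 ≡ 123 (mod 161)
79^3 ≡ 57 (mod 161)
79^4 ≡ 156 (mod 161)
79^6 ≡ 29 (mod 161)
79^11 ≡ 137 (mod 161)
79^12 ≡ 36 (mod 161)
79^22 ≡ 93 (mod 161)
79^33 ≡ 22 (mod 161)
79^44 ≡ 116 (mod 161)
79^66 ≡ 1 (mod 161) ✓
The order of 79 is 66, so the subgroup it generates has 66 elements.
Index = |(Z/161Z)^×| / |⟨79⟩| = 132 / 66 = 2.

2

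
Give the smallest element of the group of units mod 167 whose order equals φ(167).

φ(167) = 167 − 1 = 166 = 2 · 83.
g is a primitive root iff g^(166/q) ≢ 1 (mod 167) for each prime q ∈ {2, 83}.
g = 2: 2^83 ≡ 1 — hits 1, so not a primitive root.
g = 3: 3^83 ≡ 1 — hits 1, so not a primitive root.
g = 4: 4^83 ≡ 1 — hits 1, so not a primitive root.
g = 5: 5^83 ≡ 166; 5^2 ≡ 25 — none is 1, so 5 is a primitive root.
The smallest primitive root modulo 167 is 5.

5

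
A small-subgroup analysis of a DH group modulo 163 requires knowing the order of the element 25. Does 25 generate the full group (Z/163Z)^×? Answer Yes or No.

φ(163) = 163 − 1 = 162 = 2 · 3^4.
25 is a primitive root mod 163 iff 25^(φ(163)/q) ≢ 1 for every prime q | φ(163), i.e. q ∈ {2, 3}.
25^81 ≡ 1 (mod 163)  [q = 2: ≡ 1 ✗]
25^54 ≡ 1 (mod 163)  [q = 3: ≡ 1 ✗]
25^81 ≡ 1 shows ord(25) | 81, strictly less than φ(163); not a primitive root.

No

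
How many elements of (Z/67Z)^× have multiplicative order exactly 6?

φ(67) = 67 − 1 = 66 = 2 · 3 · 11.
In a cyclic group of order 66, there are φ(d) elements of order d for each divisor d of 66, and zero for non-divisors.
6 = 2 · 3 divides 66, and φ(6) = 2.

2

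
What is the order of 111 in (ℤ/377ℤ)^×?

Since 111 ∈ (Z/377Z)^×, its order divides φ(377) = φ(13·29) = (13−1)·(29−1) = 12·28 = 336 = 2^4 · 3 · 7.
Divisors of 336: 1, 2, 3, 4, 6, 7, 8, 12, 14, 16, 21, 24, 28, 42, 48, 56, 84, 112, 168, 336.
Test each divisor d:
111^1 ≡ 111 (mod 377)
111^2 ≡ 257 (mod 377)
111^3 ≡ 252 (mod 377)
111^4 ≡ 74 (mod 377)
111^6 ≡ 168 (mod 377)
111^7 ≡ 175 (mod 377)
111^8 ≡ 198 (mod 377)
111^12 ≡ 326 (mod 377)
111^14 ≡ 88 (mod 377)
111^16 ≡ 373 (mod 377)
111^21 ≡ 320 (mod 377)
111^24 ≡ 339 (mod 377)
111^28 ≡ 204 (mod 377)
111^42 ≡ 233 (mod 377)
111^48 ≡ 313 (mod 377)
111^56 ≡ 146 (mod 377)
111^84 ≡ 1 (mod 377) ✓
The smallest such exponent is 84, so the order of 111 is 84.

84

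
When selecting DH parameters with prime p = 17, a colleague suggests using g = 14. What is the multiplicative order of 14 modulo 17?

16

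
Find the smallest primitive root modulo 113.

3

φ(113) = 113 − 1 = 112 = 2^4 · 7.
Test candidates g = 2, 3, … against the prime factors q ∈ {2, 7} of φ(113): g is a generator iff g^(112/q) ≢ 1 for every such q.
g = 2: 2^56 ≡ 1 — hits 1, so not a primitive root.
g = 3: 3^56 ≡ 112; 3^16 ≡ 49 — none is 1, so 3 is a primitive root.
Hence the least primitive root of 113 is 3.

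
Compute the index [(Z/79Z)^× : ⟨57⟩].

Since 57 ∈ (Z/79Z)^×, its order divides φ(79) = 79 − 1 = 78 = 2 · 3 · 13.
Divisors of 78: 1, 2, 3, 6, 13, 26, 39, 78.
Evaluate successive powers at the divisors of 78:
57^1 ≡ 57
57^2 ≡ 10
57^3 ≡ 17
57^6 ≡ 52
57^13 ≡ 78
57^26 ≡ 1
The order of 57 is 26, so the subgroup it generates has 26 elements.
Index = |(Z/79Z)^×| / |⟨57⟩| = 78 / 26 = 3.

3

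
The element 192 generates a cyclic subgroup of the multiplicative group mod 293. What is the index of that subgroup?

1

Since 192 ∈ (Z/293Z)^×, its order divides φ(293) = 293 − 1 = 292 = 2^2 · 73.
Divisors of 292: 1, 2, 4, 73, 146, 292.
Test each divisor d:
192^1 ≡ 192 (mod 293)
192^2 ≡ 239 (mod 293)
192^4 ≡ 279 (mod 293)
192^73 ≡ 155 (mod 293)
192^146 ≡ 292 (mod 293)
192^292 ≡ 1 (mod 293) ✓
The order of 192 is 292, so the subgroup it generates has 292 elements.
Index = |(Z/293Z)^×| / |⟨192⟩| = 292 / 292 = 1.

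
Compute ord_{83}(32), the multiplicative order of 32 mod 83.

Since 32 ∈ (Z/83Z)^×, its order divides φ(83) = 83 − 1 = 82 = 2 · 41.
Divisors of 82: 1, 2, 41, 82.
Evaluate successive powers at the divisors of 82:
32^1 ≡ 32 (mod 83)
32^2 ≡ 28 (mod 83)
32^41 ≡ 82 (mod 83)
32^82 ≡ 1 (mod 83) ✓
Therefore the multiplicative order of 32 modulo 83 is 82.

82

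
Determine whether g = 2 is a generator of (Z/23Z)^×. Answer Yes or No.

No

φ(23) = 23 − 1 = 22 = 2 · 11.
Test 2^(22/q) mod 23 for each prime factor q of 22:
2^11 ≡ 1 (mod 23)  [q = 2: ≡ 1 ✗]
2^2 ≡ 4 (mod 23)  [q = 11: ≢ 1 ✓]
2^11 ≡ 1 shows ord(2) | 11, strictly less than φ(23); not a primitive root.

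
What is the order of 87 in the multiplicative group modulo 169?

39

The order of 87 must divide φ(169) = φ(13^2) = 13·(13−1) = 156 = 2^2 · 3 · 13.
Divisors of 156: 1, 2, 3, 4, 6, 12, 13, 26, 39, 52, 78, 156.
Compute 87^d (mod 169) for the divisors d until we hit 1:
87^1 ≡ 87
87^2 ≡ 133
87^3 ≡ 79
87^4 ≡ 113
87^6 ≡ 157
87^12 ≡ 144
87^13 ≡ 22
87^26 ≡ 146
87^39 ≡ 1
Therefore the multiplicative order of 87 modulo 169 is 39.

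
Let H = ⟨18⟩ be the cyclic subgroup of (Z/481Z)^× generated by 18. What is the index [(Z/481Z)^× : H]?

ord(18) | φ(481) = φ(13·37) = (13−1)·(37−1) = 12·36 = 432 = 2^4 · 3^3.
Divisors of 432: 1, 2, 3, 4, 6, 8, 9, 12, 16, 18, 24, 27, 36, 48, 54, 72, 108, 144, 216, 432.
Compute 18^d (mod 481) for the divisors d until we hit 1:
18^1 ≡ 18
18^2 ≡ 324
18^3 ≡ 60
18^4 ≡ 118
18^6 ≡ 233
18^8 ≡ 456
18^9 ≡ 31
18^12 ≡ 417
18^16 ≡ 144
18^18 ≡ 480
18^24 ≡ 248
18^27 ≡ 450
18^36 ≡ 1
Thus |⟨18⟩| = ord(18) = 36.
[(Z/481Z)^× : ⟨18⟩] = 432/36 = 12.

12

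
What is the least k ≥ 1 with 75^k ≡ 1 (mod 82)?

The order of 75 must divide φ(82) = φ(2)·φ(41) = 1·40 = 40 = 2^3 · 5.
Divisors of 40: 1, 2, 4, 5, 8, 10, 20, 40.
Test each divisor d:
75^1 ≡ 75 (mod 82)
75^2 ≡ 49 (mod 82)
75^4 ≡ 23 (mod 82)
75^5 ≡ 3 (mod 82)
75^8 ≡ 37 (mod 82)
75^10 ≡ 9 (mod 82)
75^20 ≡ 81 (mod 82)
75^40 ≡ 1 (mod 82) ✓
The smallest such exponent is 40, so the order of 75 is 40.

40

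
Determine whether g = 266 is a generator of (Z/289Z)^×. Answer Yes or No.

φ(289) = φ(17^2) = 17·(17−1) = 272 = 2^4 · 17.
266 is a primitive root mod 289 iff 266^(φ(289)/q) ≢ 1 for every prime q | φ(289), i.e. q ∈ {2, 17}.
266^136 ≡ 288 (mod 289)  [q = 2: ≢ 1 ✓]
266^16 ≡ 52 (mod 289)  [q = 17: ≢ 1 ✓]
All checks pass, so 266 has order 272 and is a primitive root modulo 289.

Yes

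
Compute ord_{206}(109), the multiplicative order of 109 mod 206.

By Lagrange's theorem, ord_206(109) divides φ(206) = φ(2)·φ(103) = 1·102 = 102 = 2 · 3 · 17.
Divisors of 102: 1, 2, 3, 6, 17, 34, 51, 102.
Evaluate successive powers at the divisors of 102:
109^1 ≡ 109
109^2 ≡ 139
109^3 ≡ 113
109^6 ≡ 203
109^17 ≡ 47
109^34 ≡ 149
109^51 ≡ 205
109^102 ≡ 1
Hence ord(109) = 102.

102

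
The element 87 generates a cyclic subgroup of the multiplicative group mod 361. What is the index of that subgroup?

6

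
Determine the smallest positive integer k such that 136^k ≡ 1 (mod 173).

43

By Lagrange's theorem, ord_173(136) divides φ(173) = 173 − 1 = 172 = 2^2 · 43.
Divisors of 172: 1, 2, 4, 43, 86, 172.
Evaluate successive powers at the divisors of 172:
136^1 ≡ 136
136^2 ≡ 158
136^4 ≡ 52
136^43 ≡ 1
Hence ord(136) = 43.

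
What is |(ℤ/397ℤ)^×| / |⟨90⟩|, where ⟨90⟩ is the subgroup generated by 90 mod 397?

By Lagrange's theorem, ord_397(90) divides φ(397) = 397 − 1 = 396 = 2^2 · 3^2 · 11.
Divisors of 396: 1, 2, 3, 4, 6, 9, 11, 12, 18, 22, 33, 36, 44, 66, 99, 132, 198, 396.
Check 90^d mod 397 for each divisor in increasing order:
90^1 ≡ 90 (mod 397)
90^2 ≡ 160 (mod 397)
90^3 ≡ 108 (mod 397)
90^4 ≡ 192 (mod 397)
90^6 ≡ 151 (mod 397)
90^9 ≡ 31 (mod 397)
90^11 ≡ 196 (mod 397)
90^12 ≡ 172 (mod 397)
90^18 ≡ 167 (mod 397)
90^22 ≡ 304 (mod 397)
90^33 ≡ 34 (mod 397)
90^36 ≡ 99 (mod 397)
90^44 ≡ 312 (mod 397)
90^66 ≡ 362 (mod 397)
90^99 ≡ 1 (mod 397) ✓
So ord_397(90) = 99, hence |⟨90⟩| = 99.
Index = |(Z/397Z)^×| / |⟨90⟩| = 396 / 99 = 4.

4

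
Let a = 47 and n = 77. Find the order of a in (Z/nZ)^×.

30

By Lagrange's theorem, ord_77(47) divides φ(77) = φ(7·11) = (7−1)·(11−1) = 6·10 = 60 = 2^2 · 3 · 5.
Divisors of 60: 1, 2, 3, 4, 5, 6, 10, 12, 15, 20, 30, 60.
Check 47^d mod 77 for each divisor in increasing order:
47^1 ≡ 47 (mod 77)
47^2 ≡ 53 (mod 77)
47^3 ≡ 27 (mod 77)
47^4 ≡ 37 (mod 77)
47^5 ≡ 45 (mod 77)
47^6 ≡ 36 (mod 77)
47^10 ≡ 23 (mod 77)
47^12 ≡ 64 (mod 77)
47^15 ≡ 34 (mod 77)
47^20 ≡ 67 (mod 77)
47^30 ≡ 1 (mod 77) ✓
So ord_77(47) = 30.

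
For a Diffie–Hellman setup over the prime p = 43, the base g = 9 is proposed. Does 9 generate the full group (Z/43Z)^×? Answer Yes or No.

φ(43) = 43 − 1 = 42 = 2 · 3 · 7.
It suffices to check that the order of 9 is not a proper divisor of 42: compute 9^(42/q) for q ∈ {2, 3, 7}.
9^21 ≡ 1 (mod 43)  [q = 2: ≡ 1 ✗]
9^14 ≡ 6 (mod 43)  [q = 3: ≢ 1 ✓]
9^6 ≡ 4 (mod 43)  [q = 7: ≢ 1 ✓]
Since 9^21 ≡ 1, the order of 9 divides 21 < 42, so 9 is not a primitive root.

No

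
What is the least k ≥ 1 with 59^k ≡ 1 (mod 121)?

The order of 59 must divide φ(121) = φ(11^2) = 11·(11−1) = 110 = 2 · 5 · 11.
Divisors of 110: 1, 2, 5, 10, 11, 22, 55, 110.
Check 59^d mod 121 for each divisor in increasing order:
59^1 ≡ 59 (mod 121)
59^2 ≡ 93 (mod 121)
59^5 ≡ 34 (mod 121)
59^10 ≡ 67 (mod 121)
59^11 ≡ 81 (mod 121)
59^22 ≡ 27 (mod 121)
59^55 ≡ 1 (mod 121) ✓
The smallest such exponent is 55, so the order of 59 is 55.

55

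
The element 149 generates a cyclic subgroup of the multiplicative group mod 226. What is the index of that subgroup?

By Lagrange's theorem, ord_226(149) divides φ(226) = φ(2)·φ(113) = 1·112 = 112 = 2^4 · 7.
Divisors of 112: 1, 2, 4, 7, 8, 14, 16, 28, 56, 112.
Compute 149^d (mod 226) for the divisors d until we hit 1:
149^1 ≡ 149
149^2 ≡ 53
149^4 ≡ 97
149^7 ≡ 95
149^8 ≡ 143
149^14 ≡ 211
149^16 ≡ 109
149^28 ≡ 225
149^56 ≡ 1
So ord_226(149) = 56, hence |⟨149⟩| = 56.
[(Z/226Z)^× : ⟨149⟩] = 112/56 = 2.

2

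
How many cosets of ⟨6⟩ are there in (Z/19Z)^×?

2

Since 6 ∈ (Z/19Z)^×, its order divides φ(19) = 19 − 1 = 18 = 2 · 3^2.
Divisors of 18: 1, 2, 3, 6, 9, 18.
Compute 6^d (mod 19) for the divisors d until we hit 1:
6^1 ≡ 6 (mod 19)
6^2 ≡ 17 (mod 19)
6^3 ≡ 7 (mod 19)
6^6 ≡ 11 (mod 19)
6^9 ≡ 1 (mod 19) ✓
So ord_19(6) = 9, hence |⟨6⟩| = 9.
[(Z/19Z)^× : ⟨6⟩] = 18/9 = 2.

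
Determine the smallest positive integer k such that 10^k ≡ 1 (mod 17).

Since 10 ∈ (Z/17Z)^×, its order divides φ(17) = 17 − 1 = 16 = 2^4.
Divisors of 16: 1, 2, 4, 8, 16.
Test each divisor d:
10^1 ≡ 10
10^2 ≡ 15
10^4 ≡ 4
10^8 ≡ 16
10^16 ≡ 1
Therefore the multiplicative order of 10 modulo 17 is 16.

16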